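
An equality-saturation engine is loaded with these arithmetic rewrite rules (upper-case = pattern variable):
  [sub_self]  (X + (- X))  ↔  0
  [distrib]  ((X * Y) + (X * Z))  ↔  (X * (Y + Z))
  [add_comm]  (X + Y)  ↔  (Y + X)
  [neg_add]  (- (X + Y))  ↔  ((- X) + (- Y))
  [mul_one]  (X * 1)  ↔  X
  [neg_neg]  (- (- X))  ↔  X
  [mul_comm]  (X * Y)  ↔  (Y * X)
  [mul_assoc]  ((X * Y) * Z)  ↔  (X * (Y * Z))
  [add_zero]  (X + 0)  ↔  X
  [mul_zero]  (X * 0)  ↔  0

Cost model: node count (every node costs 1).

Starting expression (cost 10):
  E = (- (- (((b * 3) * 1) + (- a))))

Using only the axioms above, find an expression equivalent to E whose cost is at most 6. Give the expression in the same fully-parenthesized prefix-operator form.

(1) (((b * 3) * 1) + (- a))  =[add_comm →]=  ((- a) + ((b * 3) * 1))    ⊢ (- (- ((- a) + ((b * 3) * 1))))
(2) ((b * 3) * 1)  =[mul_one →]=  (b * 3)    ⊢ (- (- ((- a) + (b * 3))))
(3) (- (- ((- a) + (b * 3))))  =[neg_neg →]=  ((- a) + (b * 3))    ⊢ cost 6, within 6

((- a) + (b * 3))   [cost 6]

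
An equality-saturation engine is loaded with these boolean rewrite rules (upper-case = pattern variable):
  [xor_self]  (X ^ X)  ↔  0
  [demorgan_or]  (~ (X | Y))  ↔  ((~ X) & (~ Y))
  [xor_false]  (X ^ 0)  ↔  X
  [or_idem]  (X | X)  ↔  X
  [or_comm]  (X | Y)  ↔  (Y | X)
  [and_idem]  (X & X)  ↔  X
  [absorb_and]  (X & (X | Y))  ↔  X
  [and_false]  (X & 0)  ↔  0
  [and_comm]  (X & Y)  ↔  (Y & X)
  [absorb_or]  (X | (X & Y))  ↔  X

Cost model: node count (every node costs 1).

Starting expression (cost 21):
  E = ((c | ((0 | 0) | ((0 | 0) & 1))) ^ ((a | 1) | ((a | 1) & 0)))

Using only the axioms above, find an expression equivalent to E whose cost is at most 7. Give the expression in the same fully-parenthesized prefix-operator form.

((c | 0) ^ (a | 1))   [cost 7]

step 1: absorb_or (→) rewrites ((0 | 0) | ((0 | 0) & 1)) into (0 | 0), now ((c | (0 | 0)) ^ ((a | 1) | ((a | 1) & 0)))
step 2: absorb_or (→) rewrites ((a | 1) | ((a | 1) & 0)) into (a | 1), now ((c | (0 | 0)) ^ (a | 1))
step 3: or_idem (→) rewrites (0 | 0) into 0, reaching cost 7 (bound 7)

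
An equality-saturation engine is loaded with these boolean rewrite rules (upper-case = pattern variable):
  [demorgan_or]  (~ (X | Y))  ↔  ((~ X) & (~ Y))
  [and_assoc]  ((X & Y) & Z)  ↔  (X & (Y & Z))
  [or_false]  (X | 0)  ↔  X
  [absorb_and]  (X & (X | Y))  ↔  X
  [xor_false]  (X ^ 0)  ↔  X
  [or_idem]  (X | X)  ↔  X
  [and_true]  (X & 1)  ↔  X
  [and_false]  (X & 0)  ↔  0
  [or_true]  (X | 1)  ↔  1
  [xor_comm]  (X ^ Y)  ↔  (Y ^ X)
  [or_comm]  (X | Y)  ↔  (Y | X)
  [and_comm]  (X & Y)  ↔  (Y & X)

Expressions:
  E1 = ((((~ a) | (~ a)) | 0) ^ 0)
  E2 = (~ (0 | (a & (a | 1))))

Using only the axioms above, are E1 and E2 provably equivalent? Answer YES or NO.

YES

1. [xor_false →] ((((~ a) | (~ a)) | 0) ^ 0)  →  (((~ a) | (~ a)) | 0)
2. [or_false →] (((~ a) | (~ a)) | 0)  →  ((~ a) | (~ a))
3. [or_idem →] ((~ a) | (~ a))  →  (~ a)
4. [or_false ←] a  →  (a | 0);  E1 = (~ (a | 0))
5. [absorb_and ←] a  →  (a & (a | 1));  E1 = (~ ((a & (a | 1)) | 0))
6. [or_comm →] ((a & (a | 1)) | 0)  →  (0 | (a & (a | 1)));  this is E2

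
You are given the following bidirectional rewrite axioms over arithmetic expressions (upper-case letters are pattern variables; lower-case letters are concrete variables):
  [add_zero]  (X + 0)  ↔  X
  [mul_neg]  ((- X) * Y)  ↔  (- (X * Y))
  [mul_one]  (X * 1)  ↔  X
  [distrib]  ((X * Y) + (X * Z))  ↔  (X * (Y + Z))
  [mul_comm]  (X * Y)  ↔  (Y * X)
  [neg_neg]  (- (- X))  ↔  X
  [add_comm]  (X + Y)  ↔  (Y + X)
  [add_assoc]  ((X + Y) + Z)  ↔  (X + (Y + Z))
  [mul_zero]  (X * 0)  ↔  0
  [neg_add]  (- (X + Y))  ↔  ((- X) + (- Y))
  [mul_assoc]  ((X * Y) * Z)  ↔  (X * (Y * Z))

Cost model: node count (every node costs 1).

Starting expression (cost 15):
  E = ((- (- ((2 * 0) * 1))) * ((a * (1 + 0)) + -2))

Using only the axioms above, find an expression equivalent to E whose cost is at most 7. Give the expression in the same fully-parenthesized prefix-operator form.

((0 * 2) * (a + -2))   [cost 7]

step 1: neg_neg (→) rewrites (- (- ((2 * 0) * 1))) into ((2 * 0) * 1), now (((2 * 0) * 1) * ((a * (1 + 0)) + -2))
step 2: mul_one (→) rewrites ((2 * 0) * 1) into (2 * 0), now ((2 * 0) * ((a * (1 + 0)) + -2))
step 3: mul_comm (→) rewrites (2 * 0) into (0 * 2), now ((0 * 2) * ((a * (1 + 0)) + -2))
step 4: add_zero (→) rewrites (1 + 0) into 1, now ((0 * 2) * ((a * 1) + -2))
step 5: mul_one (→) rewrites (a * 1) into a, reaching cost 7 (bound 7)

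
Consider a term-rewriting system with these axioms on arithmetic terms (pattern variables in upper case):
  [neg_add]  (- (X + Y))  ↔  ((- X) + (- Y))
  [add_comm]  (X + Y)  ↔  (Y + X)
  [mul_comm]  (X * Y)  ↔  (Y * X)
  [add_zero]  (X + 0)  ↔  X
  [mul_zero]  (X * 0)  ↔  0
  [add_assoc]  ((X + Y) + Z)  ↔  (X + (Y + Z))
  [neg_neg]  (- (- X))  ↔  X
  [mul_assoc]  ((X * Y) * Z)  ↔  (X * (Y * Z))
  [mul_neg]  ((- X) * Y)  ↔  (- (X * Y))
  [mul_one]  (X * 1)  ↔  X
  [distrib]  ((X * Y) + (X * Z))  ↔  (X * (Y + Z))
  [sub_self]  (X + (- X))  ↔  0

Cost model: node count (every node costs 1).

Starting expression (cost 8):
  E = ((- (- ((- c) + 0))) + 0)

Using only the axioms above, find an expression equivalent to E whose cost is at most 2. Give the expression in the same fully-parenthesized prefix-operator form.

(- c)   [cost 2]

(1) ((- c) + 0)  =[add_zero →]=  (- c)    ⊢ ((- (- (- c))) + 0)
(2) (- (- (- c)))  =[neg_neg →]=  (- c)    ⊢ ((- c) + 0)
(3) ((- c) + 0)  =[add_zero →]=  (- c)    ⊢ cost 2, within 2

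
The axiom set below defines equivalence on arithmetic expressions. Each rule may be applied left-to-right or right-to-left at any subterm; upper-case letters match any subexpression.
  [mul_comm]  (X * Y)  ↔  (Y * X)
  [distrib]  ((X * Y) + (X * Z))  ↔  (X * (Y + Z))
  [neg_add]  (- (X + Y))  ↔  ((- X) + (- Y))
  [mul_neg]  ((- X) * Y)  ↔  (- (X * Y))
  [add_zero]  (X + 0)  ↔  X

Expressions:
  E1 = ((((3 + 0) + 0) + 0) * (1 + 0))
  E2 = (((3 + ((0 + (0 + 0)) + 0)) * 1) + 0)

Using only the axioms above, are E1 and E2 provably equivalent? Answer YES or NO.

YES

1. [add_zero →] (3 + 0)  →  3;  E1 = (((3 + 0) + 0) * (1 + 0))
2. [add_zero →] ((3 + 0) + 0)  →  (3 + 0);  E1 = ((3 + 0) * (1 + 0))
3. [add_zero →] (3 + 0)  →  3;  E1 = (3 * (1 + 0))
4. [add_zero →] (1 + 0)  →  1;  E1 = (3 * 1)
5. [add_zero ←] 3  →  (3 + 0);  E1 = ((3 + 0) * 1)
6. [add_zero ←] 0  →  (0 + 0);  E1 = ((3 + (0 + 0)) * 1)
7. [add_zero ←] 0  →  (0 + 0);  E1 = ((3 + (0 + (0 + 0))) * 1)
8. [add_zero ←] ((3 + (0 + (0 + 0))) * 1)  →  (((3 + (0 + (0 + 0))) * 1) + 0)
9. [add_zero ←] (0 + (0 + 0))  →  ((0 + (0 + 0)) + 0);  this is E2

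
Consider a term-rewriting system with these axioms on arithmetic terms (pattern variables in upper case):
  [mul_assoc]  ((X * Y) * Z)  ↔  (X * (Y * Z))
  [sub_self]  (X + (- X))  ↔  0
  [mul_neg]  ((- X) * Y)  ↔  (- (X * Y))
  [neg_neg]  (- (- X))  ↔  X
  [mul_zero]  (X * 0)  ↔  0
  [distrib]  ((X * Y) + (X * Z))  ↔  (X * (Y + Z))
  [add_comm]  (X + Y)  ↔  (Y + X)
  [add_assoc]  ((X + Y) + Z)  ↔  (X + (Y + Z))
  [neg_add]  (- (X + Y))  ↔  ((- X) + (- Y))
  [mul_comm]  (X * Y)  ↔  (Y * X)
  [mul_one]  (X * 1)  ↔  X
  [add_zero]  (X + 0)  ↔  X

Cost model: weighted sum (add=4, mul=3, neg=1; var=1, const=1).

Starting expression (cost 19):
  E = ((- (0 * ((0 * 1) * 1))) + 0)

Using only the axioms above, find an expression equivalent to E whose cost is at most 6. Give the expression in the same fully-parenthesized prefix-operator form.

(- (0 * 0))   [cost 6]

(1) ((0 * 1) * 1)  =[mul_one →]=  (0 * 1)    ⊢ ((- (0 * (0 * 1))) + 0)
(2) (0 * 1)  =[mul_one →]=  0    ⊢ ((- (0 * 0)) + 0)
(3) ((- (0 * 0)) + 0)  =[add_zero →]=  (- (0 * 0))    ⊢ cost 6, within 6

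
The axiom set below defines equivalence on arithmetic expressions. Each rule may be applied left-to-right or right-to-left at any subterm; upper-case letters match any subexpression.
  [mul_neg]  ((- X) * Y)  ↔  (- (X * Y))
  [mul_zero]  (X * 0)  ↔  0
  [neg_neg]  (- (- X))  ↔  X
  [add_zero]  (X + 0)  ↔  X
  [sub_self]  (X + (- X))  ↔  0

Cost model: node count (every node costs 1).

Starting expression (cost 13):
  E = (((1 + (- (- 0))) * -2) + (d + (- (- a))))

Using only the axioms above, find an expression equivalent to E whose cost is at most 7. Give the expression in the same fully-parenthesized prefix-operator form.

1. [neg_neg →] (- (- 0))  →  0;  E = (((1 + 0) * -2) + (d + (- (- a))))
2. [add_zero →] (1 + 0)  →  1;  E = ((1 * -2) + (d + (- (- a))))
3. [neg_neg →] (- (- a))  →  a;  cost 7 ≤ 7, done

((1 * -2) + (d + a))   [cost 7]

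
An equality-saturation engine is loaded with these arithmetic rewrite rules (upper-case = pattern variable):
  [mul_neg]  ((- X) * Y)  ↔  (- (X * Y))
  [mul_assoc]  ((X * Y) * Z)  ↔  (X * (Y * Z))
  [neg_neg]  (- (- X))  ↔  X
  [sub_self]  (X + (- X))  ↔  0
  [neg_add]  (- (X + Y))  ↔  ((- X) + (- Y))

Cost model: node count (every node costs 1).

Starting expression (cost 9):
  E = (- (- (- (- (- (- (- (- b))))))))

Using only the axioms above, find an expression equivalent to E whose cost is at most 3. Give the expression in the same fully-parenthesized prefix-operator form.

(- (- b))   [cost 3]

(1) (- (- (- (- (- (- (- b)))))))  =[neg_neg →]=  (- (- (- (- (- b)))))    ⊢ (- (- (- (- (- (- b))))))
(2) (- (- (- (- (- (- b))))))  =[neg_neg →]=  (- (- (- (- b))))
(3) (- (- (- b)))  =[neg_neg →]=  (- b)    ⊢ cost 3, within 3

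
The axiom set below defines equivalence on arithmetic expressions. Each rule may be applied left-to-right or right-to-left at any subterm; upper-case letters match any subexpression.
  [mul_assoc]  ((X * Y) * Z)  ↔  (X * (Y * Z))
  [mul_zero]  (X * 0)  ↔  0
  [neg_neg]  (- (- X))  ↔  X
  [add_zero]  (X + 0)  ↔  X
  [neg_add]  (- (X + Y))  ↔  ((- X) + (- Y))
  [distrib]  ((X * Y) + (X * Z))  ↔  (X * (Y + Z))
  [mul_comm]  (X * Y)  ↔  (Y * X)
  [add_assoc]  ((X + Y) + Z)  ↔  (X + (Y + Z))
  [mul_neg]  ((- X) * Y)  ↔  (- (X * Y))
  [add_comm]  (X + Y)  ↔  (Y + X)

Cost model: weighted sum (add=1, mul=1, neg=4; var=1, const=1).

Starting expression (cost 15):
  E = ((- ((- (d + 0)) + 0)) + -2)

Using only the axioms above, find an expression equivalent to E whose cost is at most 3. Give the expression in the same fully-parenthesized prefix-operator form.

step 1: add_zero (→) rewrites ((- (d + 0)) + 0) into (- (d + 0)), now ((- (- (d + 0))) + -2)
step 2: add_zero (→) rewrites (d + 0) into d, now ((- (- d)) + -2)
step 3: neg_neg (→) rewrites (- (- d)) into d, reaching cost 3 (bound 3)

(d + -2)   [cost 3]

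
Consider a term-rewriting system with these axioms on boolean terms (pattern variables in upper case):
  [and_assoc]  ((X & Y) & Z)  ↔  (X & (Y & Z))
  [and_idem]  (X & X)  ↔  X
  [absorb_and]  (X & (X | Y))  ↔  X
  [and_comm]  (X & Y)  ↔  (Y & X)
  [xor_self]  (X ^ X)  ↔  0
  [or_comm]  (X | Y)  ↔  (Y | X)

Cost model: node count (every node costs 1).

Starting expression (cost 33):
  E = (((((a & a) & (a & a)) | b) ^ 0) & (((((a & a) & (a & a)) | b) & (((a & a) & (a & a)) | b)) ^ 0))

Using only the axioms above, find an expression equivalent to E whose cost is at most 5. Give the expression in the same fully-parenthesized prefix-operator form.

(1) ((((a & a) & (a & a)) | b) & (((a & a) & (a & a)) | b))  =[and_idem →]=  (((a & a) & (a & a)) | b)    ⊢ (((((a & a) & (a & a)) | b) ^ 0) & ((((a & a) & (a & a)) | b) ^ 0))
(2) (((((a & a) & (a & a)) | b) ^ 0) & ((((a & a) & (a & a)) | b) ^ 0))  =[and_idem →]=  ((((a & a) & (a & a)) | b) ^ 0)
(3) ((a & a) & (a & a))  =[and_idem →]=  (a & a)    ⊢ (((a & a) | b) ^ 0)
(4) (a & a)  =[and_idem →]=  a    ⊢ cost 5, within 5

((a | b) ^ 0)   [cost 5]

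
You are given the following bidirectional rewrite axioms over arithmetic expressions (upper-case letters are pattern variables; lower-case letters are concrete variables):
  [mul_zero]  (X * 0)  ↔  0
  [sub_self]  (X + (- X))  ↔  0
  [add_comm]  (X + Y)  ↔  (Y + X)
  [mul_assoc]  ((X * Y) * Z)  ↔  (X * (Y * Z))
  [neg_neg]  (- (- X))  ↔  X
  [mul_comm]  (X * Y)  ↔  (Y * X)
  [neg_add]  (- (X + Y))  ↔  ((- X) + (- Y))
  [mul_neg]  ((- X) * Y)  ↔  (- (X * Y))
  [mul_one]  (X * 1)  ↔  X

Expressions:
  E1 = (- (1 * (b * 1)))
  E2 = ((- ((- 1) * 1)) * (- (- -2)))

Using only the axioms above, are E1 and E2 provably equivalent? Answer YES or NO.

NO

The axioms are sound identities: if E1 ↔* E2 then E1 and E2 evaluate identically under any assignment.
Under b=0: E1 evaluates to 0, E2 to -2. Distinct ⇒ no rewrite sequence connects them.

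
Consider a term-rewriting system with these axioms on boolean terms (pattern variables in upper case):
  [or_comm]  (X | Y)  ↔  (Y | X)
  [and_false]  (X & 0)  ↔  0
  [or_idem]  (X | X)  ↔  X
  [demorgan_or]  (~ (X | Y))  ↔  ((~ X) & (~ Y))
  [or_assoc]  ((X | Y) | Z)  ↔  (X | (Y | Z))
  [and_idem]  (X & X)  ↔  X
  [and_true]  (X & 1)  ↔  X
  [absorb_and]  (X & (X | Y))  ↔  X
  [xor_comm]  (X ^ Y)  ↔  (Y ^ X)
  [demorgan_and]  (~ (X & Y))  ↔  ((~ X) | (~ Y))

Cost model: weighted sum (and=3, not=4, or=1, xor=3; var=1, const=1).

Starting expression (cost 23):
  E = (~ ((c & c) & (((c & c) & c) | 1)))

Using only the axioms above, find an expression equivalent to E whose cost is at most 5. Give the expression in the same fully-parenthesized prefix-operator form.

1. [and_idem →] (c & c)  →  c;  E = (~ ((c & c) & ((c & c) | 1)))
2. [absorb_and →] ((c & c) & ((c & c) | 1))  →  (c & c);  E = (~ (c & c))
3. [and_idem →] (c & c)  →  c;  cost 5 ≤ 5, done

(~ c)   [cost 5]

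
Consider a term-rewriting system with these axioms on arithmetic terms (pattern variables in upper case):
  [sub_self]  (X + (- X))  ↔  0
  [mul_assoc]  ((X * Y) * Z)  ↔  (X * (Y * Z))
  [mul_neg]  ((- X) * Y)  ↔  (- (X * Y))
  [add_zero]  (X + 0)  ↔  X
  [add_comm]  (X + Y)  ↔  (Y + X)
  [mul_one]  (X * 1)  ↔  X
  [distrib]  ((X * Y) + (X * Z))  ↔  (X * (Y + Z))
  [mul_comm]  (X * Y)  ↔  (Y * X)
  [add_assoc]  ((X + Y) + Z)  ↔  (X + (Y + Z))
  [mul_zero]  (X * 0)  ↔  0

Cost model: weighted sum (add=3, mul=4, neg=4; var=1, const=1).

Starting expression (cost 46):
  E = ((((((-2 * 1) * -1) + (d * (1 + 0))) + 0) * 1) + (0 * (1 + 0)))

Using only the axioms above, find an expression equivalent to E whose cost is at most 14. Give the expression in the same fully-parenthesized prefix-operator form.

(((-2 * -1) + d) + 0)   [cost 14]

step 1: add_zero (→) rewrites ((((-2 * 1) * -1) + (d * (1 + 0))) + 0) into (((-2 * 1) * -1) + (d * (1 + 0))), now (((((-2 * 1) * -1) + (d * (1 + 0))) * 1) + (0 * (1 + 0)))
step 2: add_zero (→) rewrites (1 + 0) into 1, now (((((-2 * 1) * -1) + (d * (1 + 0))) * 1) + (0 * 1))
step 3: mul_one (→) rewrites (-2 * 1) into -2, now ((((-2 * -1) + (d * (1 + 0))) * 1) + (0 * 1))
step 4: mul_comm (→) rewrites (d * (1 + 0)) into ((1 + 0) * d), now ((((-2 * -1) + ((1 + 0) * d)) * 1) + (0 * 1))
step 5: add_zero (→) rewrites (1 + 0) into 1, now ((((-2 * -1) + (1 * d)) * 1) + (0 * 1))
step 6: mul_one (→) rewrites (((-2 * -1) + (1 * d)) * 1) into ((-2 * -1) + (1 * d)), now (((-2 * -1) + (1 * d)) + (0 * 1))
step 7: mul_comm (→) rewrites (1 * d) into (d * 1), now (((-2 * -1) + (d * 1)) + (0 * 1))
step 8: mul_one (→) rewrites (0 * 1) into 0, now (((-2 * -1) + (d * 1)) + 0)
step 9: mul_one (→) rewrites (d * 1) into d, reaching cost 14 (bound 14)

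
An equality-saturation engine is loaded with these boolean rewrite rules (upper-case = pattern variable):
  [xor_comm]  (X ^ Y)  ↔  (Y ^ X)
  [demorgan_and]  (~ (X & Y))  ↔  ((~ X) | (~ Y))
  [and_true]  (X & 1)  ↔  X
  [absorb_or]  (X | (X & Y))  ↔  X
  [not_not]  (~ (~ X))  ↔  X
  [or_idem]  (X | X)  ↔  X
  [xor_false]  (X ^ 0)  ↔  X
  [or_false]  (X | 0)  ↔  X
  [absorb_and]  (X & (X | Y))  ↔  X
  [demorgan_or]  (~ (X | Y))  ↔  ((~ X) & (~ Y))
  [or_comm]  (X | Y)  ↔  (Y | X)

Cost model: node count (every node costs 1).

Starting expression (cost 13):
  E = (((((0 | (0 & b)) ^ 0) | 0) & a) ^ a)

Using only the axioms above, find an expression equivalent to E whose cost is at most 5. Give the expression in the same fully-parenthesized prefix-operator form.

(1) ((0 | (0 & b)) ^ 0)  =[xor_false →]=  (0 | (0 & b))    ⊢ ((((0 | (0 & b)) | 0) & a) ^ a)
(2) ((0 | (0 & b)) | 0)  =[or_false →]=  (0 | (0 & b))    ⊢ (((0 | (0 & b)) & a) ^ a)
(3) (0 | (0 & b))  =[absorb_or →]=  0    ⊢ cost 5, within 5

((0 & a) ^ a)   [cost 5]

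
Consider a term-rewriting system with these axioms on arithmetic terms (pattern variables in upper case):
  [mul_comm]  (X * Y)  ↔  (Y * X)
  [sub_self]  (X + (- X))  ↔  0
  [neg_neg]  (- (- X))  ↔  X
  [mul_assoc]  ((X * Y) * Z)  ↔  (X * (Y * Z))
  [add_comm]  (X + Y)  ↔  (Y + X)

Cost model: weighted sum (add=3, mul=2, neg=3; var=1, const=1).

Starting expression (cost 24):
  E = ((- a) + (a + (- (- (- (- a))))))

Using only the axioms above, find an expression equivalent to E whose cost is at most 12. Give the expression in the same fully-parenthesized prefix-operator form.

1. [neg_neg →] (- (- (- (- a))))  →  (- (- a));  E = ((- a) + (a + (- (- a))))
2. [add_comm →] ((- a) + (a + (- (- a))))  →  ((a + (- (- a))) + (- a))
3. [neg_neg →] (- (- a))  →  a;  cost 12 ≤ 12, done

((a + a) + (- a))   [cost 12]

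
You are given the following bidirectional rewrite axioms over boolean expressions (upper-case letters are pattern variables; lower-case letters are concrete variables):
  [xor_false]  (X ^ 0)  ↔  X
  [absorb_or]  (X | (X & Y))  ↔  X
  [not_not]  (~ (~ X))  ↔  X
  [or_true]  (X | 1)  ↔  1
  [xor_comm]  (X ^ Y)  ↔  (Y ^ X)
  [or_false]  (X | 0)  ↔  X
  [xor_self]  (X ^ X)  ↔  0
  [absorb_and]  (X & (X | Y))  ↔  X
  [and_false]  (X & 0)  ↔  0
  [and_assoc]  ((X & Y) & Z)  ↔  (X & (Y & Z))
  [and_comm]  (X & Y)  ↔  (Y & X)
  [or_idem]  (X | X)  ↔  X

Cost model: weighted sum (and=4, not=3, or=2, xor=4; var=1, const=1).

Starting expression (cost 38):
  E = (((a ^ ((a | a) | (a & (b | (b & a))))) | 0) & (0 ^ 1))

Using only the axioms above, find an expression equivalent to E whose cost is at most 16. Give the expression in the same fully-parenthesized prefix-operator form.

((a ^ a) & (0 ^ 1))   [cost 16]

1. [absorb_or →] (b | (b & a))  →  b;  E = (((a ^ ((a | a) | (a & b))) | 0) & (0 ^ 1))
2. [or_idem →] (a | a)  →  a;  E = (((a ^ (a | (a & b))) | 0) & (0 ^ 1))
3. [absorb_or →] (a | (a & b))  →  a;  E = (((a ^ a) | 0) & (0 ^ 1))
4. [or_false →] ((a ^ a) | 0)  →  (a ^ a);  cost 16 ≤ 16, done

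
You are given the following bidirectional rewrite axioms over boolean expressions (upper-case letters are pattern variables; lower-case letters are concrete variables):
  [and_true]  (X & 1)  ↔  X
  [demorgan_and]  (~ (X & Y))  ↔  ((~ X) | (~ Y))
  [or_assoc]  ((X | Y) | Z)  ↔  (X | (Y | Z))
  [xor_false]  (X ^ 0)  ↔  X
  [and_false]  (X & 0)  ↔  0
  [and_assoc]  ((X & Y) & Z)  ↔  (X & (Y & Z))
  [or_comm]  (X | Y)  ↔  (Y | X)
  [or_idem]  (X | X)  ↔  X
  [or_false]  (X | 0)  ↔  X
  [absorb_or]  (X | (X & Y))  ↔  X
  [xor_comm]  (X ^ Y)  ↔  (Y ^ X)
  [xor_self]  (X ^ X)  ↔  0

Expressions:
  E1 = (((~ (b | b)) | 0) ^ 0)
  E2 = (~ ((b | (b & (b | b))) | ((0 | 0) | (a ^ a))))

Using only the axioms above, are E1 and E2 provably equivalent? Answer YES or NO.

(1) (b | b)  =[or_idem →]=  b    ⊢ (((~ b) | 0) ^ 0)
(2) ((~ b) | 0)  =[or_false →]=  (~ b)    ⊢ ((~ b) ^ 0)
(3) ((~ b) ^ 0)  =[xor_false →]=  (~ b)
(4) b  =[or_false ←]=  (b | 0)    ⊢ (~ (b | 0))
(5) b  =[absorb_or ←]=  (b | (b & b))    ⊢ (~ ((b | (b & b)) | 0))
(6) 0  =[or_idem ←]=  (0 | 0)    ⊢ (~ ((b | (b & b)) | (0 | 0)))
(7) 0  =[or_idem ←]=  (0 | 0)    ⊢ (~ ((b | (b & b)) | ((0 | 0) | 0)))
(8) 0  =[xor_self ←]=  (a ^ a)    ⊢ (~ ((b | (b & b)) | ((0 | 0) | (a ^ a))))
(9) b  =[or_idem ←]=  (b | b)    ⊢ E2

YES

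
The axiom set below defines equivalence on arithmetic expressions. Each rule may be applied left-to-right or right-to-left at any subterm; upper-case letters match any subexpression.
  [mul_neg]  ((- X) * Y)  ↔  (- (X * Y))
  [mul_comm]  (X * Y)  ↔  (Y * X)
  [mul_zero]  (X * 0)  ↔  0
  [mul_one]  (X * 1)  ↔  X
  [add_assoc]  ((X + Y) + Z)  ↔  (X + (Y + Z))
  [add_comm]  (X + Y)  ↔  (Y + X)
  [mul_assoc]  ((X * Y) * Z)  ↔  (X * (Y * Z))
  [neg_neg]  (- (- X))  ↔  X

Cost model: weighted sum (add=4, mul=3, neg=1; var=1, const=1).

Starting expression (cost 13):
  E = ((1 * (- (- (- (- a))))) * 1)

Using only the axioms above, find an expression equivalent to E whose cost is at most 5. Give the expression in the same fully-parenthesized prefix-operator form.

(1) ((1 * (- (- (- (- a))))) * 1)  =[mul_one →]=  (1 * (- (- (- (- a)))))
(2) (- (- a))  =[neg_neg →]=  a    ⊢ (1 * (- (- a)))
(3) (- (- a))  =[neg_neg →]=  a    ⊢ cost 5, within 5

(1 * a)   [cost 5]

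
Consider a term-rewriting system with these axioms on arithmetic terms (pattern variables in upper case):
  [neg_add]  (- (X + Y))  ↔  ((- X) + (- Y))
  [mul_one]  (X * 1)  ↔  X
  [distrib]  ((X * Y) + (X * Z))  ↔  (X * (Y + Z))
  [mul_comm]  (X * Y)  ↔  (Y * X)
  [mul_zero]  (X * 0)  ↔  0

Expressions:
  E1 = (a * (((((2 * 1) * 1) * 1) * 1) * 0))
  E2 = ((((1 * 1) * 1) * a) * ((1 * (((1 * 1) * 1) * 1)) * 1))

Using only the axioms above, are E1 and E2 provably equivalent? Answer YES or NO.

NO

Every axiom is a valid identity, so a rewrite proof would force E1 and E2 to agree under every assignment.
At a=1: E1 = 0 but E2 = 1; they differ, so no derivation exists.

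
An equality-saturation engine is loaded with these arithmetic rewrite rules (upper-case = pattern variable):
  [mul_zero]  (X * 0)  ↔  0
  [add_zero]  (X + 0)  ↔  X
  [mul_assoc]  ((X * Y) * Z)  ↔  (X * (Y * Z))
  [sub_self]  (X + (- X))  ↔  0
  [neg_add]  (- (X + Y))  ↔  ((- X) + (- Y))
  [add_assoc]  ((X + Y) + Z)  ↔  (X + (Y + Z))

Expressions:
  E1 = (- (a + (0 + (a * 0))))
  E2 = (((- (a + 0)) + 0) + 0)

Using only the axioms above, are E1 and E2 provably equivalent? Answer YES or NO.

step 1: mul_zero (→) rewrites (a * 0) into 0, now (- (a + (0 + 0)))
step 2: add_zero (→) rewrites (0 + 0) into 0, now (- (a + 0))
step 3: add_zero (→) rewrites (a + 0) into a, now (- a)
step 4: add_zero (←) rewrites (- a) into ((- a) + 0)
step 5: add_zero (←) rewrites a into (a + 0), now ((- (a + 0)) + 0)
step 6: add_zero (←) rewrites ((- (a + 0)) + 0) into (((- (a + 0)) + 0) + 0), which is E2

YES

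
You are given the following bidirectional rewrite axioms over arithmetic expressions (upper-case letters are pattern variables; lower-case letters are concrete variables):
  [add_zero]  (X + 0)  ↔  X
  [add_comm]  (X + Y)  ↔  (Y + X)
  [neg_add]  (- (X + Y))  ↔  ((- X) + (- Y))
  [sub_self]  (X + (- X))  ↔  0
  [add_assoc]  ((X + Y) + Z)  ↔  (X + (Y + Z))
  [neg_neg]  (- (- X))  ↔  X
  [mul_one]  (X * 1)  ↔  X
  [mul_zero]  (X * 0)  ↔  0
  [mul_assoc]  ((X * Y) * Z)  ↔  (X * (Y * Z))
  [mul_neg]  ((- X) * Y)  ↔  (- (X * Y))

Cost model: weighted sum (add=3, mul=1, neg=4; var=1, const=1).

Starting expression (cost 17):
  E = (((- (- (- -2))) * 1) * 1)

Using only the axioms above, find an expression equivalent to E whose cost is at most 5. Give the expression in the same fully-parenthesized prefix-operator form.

(- -2)   [cost 5]

1. [neg_neg →] (- (- (- -2)))  →  (- -2);  E = (((- -2) * 1) * 1)
2. [mul_one →] ((- -2) * 1)  →  (- -2);  E = ((- -2) * 1)
3. [mul_one →] ((- -2) * 1)  →  (- -2);  cost 5 ≤ 5, done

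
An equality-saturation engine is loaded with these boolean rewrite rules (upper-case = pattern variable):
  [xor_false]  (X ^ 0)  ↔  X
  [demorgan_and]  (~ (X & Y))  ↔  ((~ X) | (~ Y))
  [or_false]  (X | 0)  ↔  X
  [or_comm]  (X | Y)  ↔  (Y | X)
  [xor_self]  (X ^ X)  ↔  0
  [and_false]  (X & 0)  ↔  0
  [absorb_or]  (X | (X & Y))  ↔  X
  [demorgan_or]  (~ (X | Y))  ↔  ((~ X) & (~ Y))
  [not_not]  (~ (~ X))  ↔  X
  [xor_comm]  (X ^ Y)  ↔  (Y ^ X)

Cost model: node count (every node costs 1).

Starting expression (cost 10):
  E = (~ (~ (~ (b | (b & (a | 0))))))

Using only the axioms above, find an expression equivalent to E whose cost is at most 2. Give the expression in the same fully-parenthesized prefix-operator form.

1. [or_false →] (a | 0)  →  a;  E = (~ (~ (~ (b | (b & a)))))
2. [not_not →] (~ (~ (~ (b | (b & a)))))  →  (~ (b | (b & a)))
3. [absorb_or →] (b | (b & a))  →  b;  cost 2 ≤ 2, done

(~ b)   [cost 2]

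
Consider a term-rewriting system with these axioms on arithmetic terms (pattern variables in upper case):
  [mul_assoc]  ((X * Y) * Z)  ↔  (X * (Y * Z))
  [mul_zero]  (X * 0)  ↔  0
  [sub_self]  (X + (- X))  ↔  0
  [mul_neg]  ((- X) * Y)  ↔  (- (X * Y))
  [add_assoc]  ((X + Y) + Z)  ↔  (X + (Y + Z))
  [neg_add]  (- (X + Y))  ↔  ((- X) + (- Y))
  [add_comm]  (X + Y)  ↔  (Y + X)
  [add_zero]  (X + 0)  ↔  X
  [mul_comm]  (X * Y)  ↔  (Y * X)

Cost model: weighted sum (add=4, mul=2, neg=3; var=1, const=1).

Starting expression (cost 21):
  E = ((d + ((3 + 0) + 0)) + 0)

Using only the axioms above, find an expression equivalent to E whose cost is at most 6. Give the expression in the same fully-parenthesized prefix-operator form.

(3 + d)   [cost 6]

(1) ((3 + 0) + 0)  =[add_zero →]=  (3 + 0)    ⊢ ((d + (3 + 0)) + 0)
(2) ((d + (3 + 0)) + 0)  =[add_zero →]=  (d + (3 + 0))
(3) (d + (3 + 0))  =[add_comm →]=  ((3 + 0) + d)
(4) (3 + 0)  =[add_zero →]=  3    ⊢ cost 6, within 6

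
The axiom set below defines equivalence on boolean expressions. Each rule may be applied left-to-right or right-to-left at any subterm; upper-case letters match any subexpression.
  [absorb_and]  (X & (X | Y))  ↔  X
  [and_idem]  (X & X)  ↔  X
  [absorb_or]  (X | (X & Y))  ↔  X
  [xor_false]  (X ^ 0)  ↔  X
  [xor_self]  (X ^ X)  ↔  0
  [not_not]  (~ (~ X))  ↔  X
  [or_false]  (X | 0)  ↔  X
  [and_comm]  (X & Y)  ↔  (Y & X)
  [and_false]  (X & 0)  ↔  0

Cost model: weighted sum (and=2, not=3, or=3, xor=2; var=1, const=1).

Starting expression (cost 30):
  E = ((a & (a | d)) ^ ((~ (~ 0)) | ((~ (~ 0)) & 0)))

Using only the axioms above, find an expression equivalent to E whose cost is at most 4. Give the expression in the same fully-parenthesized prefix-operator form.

(a ^ 0)   [cost 4]

1. [absorb_or →] ((~ (~ 0)) | ((~ (~ 0)) & 0))  →  (~ (~ 0));  E = ((a & (a | d)) ^ (~ (~ 0)))
2. [absorb_and →] (a & (a | d))  →  a;  E = (a ^ (~ (~ 0)))
3. [not_not →] (~ (~ 0))  →  0;  cost 4 ≤ 4, done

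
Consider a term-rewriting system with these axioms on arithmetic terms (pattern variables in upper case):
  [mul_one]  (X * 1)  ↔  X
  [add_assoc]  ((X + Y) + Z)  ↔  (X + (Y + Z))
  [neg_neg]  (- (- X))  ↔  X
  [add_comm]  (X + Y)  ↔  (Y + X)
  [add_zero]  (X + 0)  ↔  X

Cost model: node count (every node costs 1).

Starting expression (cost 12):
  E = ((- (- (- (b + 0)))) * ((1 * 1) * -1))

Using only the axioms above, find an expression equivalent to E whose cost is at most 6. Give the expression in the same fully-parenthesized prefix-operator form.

((- b) * (1 * -1))   [cost 6]

step 1: add_zero (→) rewrites (b + 0) into b, now ((- (- (- b))) * ((1 * 1) * -1))
step 2: neg_neg (→) rewrites (- (- (- b))) into (- b), now ((- b) * ((1 * 1) * -1))
step 3: mul_one (→) rewrites (1 * 1) into 1, reaching cost 6 (bound 6)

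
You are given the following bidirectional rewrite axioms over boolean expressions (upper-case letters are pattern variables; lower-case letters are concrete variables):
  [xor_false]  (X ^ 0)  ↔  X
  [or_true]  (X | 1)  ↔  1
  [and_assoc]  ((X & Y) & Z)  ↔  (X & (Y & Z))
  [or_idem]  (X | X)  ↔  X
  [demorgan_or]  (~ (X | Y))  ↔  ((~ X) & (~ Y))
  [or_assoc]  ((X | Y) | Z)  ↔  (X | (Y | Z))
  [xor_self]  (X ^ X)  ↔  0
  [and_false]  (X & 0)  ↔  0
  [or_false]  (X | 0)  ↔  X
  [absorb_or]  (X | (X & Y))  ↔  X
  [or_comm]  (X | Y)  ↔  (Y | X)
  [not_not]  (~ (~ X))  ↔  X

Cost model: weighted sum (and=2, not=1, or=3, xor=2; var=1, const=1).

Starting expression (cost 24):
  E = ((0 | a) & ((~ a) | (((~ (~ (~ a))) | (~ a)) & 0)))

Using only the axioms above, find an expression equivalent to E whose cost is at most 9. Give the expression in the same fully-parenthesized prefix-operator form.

((0 | a) & (~ a))   [cost 9]

(1) (~ (~ a))  =[not_not →]=  a    ⊢ ((0 | a) & ((~ a) | (((~ a) | (~ a)) & 0)))
(2) ((~ a) | (~ a))  =[or_idem →]=  (~ a)    ⊢ ((0 | a) & ((~ a) | ((~ a) & 0)))
(3) ((~ a) | ((~ a) & 0))  =[absorb_or →]=  (~ a)    ⊢ cost 9, within 9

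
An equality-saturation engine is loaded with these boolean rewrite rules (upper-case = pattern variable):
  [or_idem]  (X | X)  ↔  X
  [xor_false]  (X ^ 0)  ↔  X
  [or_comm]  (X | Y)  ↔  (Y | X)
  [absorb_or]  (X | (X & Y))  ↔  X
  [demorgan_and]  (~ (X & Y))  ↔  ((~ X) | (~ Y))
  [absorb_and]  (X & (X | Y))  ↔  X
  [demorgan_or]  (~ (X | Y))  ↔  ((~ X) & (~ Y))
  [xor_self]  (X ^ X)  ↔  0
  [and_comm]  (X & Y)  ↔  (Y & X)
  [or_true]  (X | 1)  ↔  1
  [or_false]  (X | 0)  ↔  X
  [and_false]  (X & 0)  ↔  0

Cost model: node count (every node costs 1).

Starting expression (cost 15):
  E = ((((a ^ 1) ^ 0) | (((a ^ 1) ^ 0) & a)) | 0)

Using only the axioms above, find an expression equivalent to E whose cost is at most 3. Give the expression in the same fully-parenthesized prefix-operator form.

(a ^ 1)   [cost 3]

(1) (((a ^ 1) ^ 0) | (((a ^ 1) ^ 0) & a))  =[absorb_or →]=  ((a ^ 1) ^ 0)    ⊢ (((a ^ 1) ^ 0) | 0)
(2) (((a ^ 1) ^ 0) | 0)  =[or_false →]=  ((a ^ 1) ^ 0)
(3) ((a ^ 1) ^ 0)  =[xor_false →]=  (a ^ 1)    ⊢ cost 3, within 3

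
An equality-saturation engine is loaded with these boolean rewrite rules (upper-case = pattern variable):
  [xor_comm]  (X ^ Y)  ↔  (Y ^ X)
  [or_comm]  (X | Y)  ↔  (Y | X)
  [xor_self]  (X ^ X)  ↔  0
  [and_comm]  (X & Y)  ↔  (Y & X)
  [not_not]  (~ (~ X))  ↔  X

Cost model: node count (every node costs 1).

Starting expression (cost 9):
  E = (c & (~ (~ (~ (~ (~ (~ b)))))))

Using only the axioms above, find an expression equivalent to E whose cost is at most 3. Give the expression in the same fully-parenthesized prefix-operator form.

(c & b)   [cost 3]

(1) (~ (~ (~ b)))  =[not_not →]=  (~ b)    ⊢ (c & (~ (~ (~ (~ b)))))
(2) (~ (~ (~ (~ b))))  =[not_not →]=  (~ (~ b))    ⊢ (c & (~ (~ b)))
(3) (~ (~ b))  =[not_not →]=  b    ⊢ cost 3, within 3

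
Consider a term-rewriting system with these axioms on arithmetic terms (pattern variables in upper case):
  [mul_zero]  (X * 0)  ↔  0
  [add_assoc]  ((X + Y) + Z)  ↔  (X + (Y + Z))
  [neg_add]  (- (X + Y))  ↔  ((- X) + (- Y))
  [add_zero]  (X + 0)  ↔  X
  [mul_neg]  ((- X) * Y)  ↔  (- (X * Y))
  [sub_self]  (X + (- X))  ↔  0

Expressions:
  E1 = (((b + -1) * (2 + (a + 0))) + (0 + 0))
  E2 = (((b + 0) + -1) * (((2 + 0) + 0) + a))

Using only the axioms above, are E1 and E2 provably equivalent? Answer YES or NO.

(1) (0 + 0)  =[add_zero →]=  0    ⊢ (((b + -1) * (2 + (a + 0))) + 0)
(2) (a + 0)  =[add_zero →]=  a    ⊢ (((b + -1) * (2 + a)) + 0)
(3) (((b + -1) * (2 + a)) + 0)  =[add_zero →]=  ((b + -1) * (2 + a))
(4) 2  =[add_zero ←]=  (2 + 0)    ⊢ ((b + -1) * ((2 + 0) + a))
(5) 2  =[add_zero ←]=  (2 + 0)    ⊢ ((b + -1) * (((2 + 0) + 0) + a))
(6) b  =[add_zero ←]=  (b + 0)    ⊢ E2

YES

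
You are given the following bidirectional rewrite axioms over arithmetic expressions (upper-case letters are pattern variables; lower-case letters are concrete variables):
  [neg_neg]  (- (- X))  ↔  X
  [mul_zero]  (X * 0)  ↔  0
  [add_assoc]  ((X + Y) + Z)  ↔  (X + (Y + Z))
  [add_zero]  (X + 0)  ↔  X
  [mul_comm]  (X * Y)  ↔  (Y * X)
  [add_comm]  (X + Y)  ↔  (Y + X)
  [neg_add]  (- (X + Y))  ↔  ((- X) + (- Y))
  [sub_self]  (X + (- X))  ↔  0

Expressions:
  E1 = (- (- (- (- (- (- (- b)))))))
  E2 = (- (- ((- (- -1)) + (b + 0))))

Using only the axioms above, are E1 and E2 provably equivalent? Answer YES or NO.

NO

All listed rules preserve value, hence provable equivalence implies equal values everywhere; look for a separating assignment.
b=0 gives E1 ↦ 0, E2 ↦ -1; values differ ⇒ not provably equivalent.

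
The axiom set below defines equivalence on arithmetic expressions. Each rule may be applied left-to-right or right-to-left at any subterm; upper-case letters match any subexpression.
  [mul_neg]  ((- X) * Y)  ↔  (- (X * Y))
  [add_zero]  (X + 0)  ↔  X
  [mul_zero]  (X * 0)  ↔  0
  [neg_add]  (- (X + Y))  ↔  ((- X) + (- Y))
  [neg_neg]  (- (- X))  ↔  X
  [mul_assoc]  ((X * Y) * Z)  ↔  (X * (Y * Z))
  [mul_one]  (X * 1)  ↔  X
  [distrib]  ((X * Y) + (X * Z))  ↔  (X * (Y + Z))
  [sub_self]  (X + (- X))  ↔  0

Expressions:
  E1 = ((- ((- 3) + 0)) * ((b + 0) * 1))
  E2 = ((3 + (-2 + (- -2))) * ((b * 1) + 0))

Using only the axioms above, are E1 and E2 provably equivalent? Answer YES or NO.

YES

(1) ((- 3) + 0)  =[add_zero →]=  (- 3)    ⊢ ((- (- 3)) * ((b + 0) * 1))
(2) (- (- 3))  =[neg_neg →]=  3    ⊢ (3 * ((b + 0) * 1))
(3) (b + 0)  =[add_zero →]=  b    ⊢ (3 * (b * 1))
(4) 3  =[add_zero ←]=  (3 + 0)    ⊢ ((3 + 0) * (b * 1))
(5) (b * 1)  =[add_zero ←]=  ((b * 1) + 0)    ⊢ ((3 + 0) * ((b * 1) + 0))
(6) 0  =[sub_self ←]=  (-2 + (- -2))    ⊢ E2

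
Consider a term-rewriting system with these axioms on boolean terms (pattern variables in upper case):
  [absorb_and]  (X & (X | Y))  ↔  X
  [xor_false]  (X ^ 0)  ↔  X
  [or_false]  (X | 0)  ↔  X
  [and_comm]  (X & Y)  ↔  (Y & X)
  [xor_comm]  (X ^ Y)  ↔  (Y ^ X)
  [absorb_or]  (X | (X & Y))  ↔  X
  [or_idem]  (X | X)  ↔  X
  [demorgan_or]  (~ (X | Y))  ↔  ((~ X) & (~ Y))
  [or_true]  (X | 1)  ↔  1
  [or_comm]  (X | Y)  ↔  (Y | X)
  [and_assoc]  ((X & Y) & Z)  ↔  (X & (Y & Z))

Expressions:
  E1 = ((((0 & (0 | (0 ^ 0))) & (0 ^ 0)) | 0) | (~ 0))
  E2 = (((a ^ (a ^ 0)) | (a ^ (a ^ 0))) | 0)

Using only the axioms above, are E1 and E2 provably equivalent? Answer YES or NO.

NO

Every axiom is a valid identity, so a rewrite proof would force E1 and E2 to agree under every assignment.
At a=0: E1 = 1 but E2 = 0; they differ, so no derivation exists.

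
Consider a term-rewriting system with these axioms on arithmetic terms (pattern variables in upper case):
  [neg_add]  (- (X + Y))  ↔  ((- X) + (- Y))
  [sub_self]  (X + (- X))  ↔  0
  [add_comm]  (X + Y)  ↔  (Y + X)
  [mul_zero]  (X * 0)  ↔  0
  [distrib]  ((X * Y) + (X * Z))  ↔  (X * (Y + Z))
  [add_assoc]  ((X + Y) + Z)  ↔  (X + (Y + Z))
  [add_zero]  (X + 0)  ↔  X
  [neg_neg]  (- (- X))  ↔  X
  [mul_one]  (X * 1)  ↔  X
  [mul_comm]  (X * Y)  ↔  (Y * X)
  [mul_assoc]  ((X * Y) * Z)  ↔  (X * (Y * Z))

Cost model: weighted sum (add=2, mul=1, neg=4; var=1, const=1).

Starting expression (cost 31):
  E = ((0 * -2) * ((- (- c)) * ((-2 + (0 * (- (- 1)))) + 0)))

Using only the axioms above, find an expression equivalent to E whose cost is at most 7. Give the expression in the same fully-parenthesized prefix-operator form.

((0 * -2) * (c * -2))   [cost 7]

(1) (- (- 1))  =[neg_neg →]=  1    ⊢ ((0 * -2) * ((- (- c)) * ((-2 + (0 * 1)) + 0)))
(2) (0 * 1)  =[mul_one →]=  0    ⊢ ((0 * -2) * ((- (- c)) * ((-2 + 0) + 0)))
(3) ((-2 + 0) + 0)  =[add_zero →]=  (-2 + 0)    ⊢ ((0 * -2) * ((- (- c)) * (-2 + 0)))
(4) (- (- c))  =[neg_neg →]=  c    ⊢ ((0 * -2) * (c * (-2 + 0)))
(5) (-2 + 0)  =[add_zero →]=  -2    ⊢ cost 7, within 7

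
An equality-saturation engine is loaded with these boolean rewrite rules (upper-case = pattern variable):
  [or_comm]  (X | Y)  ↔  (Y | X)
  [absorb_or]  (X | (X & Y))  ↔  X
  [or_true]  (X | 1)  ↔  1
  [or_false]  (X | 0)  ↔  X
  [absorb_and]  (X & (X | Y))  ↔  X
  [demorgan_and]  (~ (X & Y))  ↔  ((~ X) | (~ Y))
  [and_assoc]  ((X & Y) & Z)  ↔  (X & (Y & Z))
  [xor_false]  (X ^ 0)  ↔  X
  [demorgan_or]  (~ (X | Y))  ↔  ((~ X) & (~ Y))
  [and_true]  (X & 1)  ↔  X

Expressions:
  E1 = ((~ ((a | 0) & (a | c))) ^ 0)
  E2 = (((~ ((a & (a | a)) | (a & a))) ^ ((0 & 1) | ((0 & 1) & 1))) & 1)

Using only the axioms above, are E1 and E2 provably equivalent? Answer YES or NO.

(1) ((~ ((a | 0) & (a | c))) ^ 0)  =[xor_false →]=  (~ ((a | 0) & (a | c)))
(2) (a | 0)  =[or_false →]=  a    ⊢ (~ (a & (a | c)))
(3) (a & (a | c))  =[absorb_and →]=  a    ⊢ (~ a)
(4) (~ a)  =[xor_false ←]=  ((~ a) ^ 0)
(5) ((~ a) ^ 0)  =[and_true ←]=  (((~ a) ^ 0) & 1)
(6) a  =[absorb_or ←]=  (a | (a & a))    ⊢ (((~ (a | (a & a))) ^ 0) & 1)
(7) 0  =[and_true ←]=  (0 & 1)    ⊢ (((~ (a | (a & a))) ^ (0 & 1)) & 1)
(8) (0 & 1)  =[absorb_or ←]=  ((0 & 1) | ((0 & 1) & 1))    ⊢ (((~ (a | (a & a))) ^ ((0 & 1) | ((0 & 1) & 1))) & 1)
(9) a  =[absorb_and ←]=  (a & (a | a))    ⊢ E2

YES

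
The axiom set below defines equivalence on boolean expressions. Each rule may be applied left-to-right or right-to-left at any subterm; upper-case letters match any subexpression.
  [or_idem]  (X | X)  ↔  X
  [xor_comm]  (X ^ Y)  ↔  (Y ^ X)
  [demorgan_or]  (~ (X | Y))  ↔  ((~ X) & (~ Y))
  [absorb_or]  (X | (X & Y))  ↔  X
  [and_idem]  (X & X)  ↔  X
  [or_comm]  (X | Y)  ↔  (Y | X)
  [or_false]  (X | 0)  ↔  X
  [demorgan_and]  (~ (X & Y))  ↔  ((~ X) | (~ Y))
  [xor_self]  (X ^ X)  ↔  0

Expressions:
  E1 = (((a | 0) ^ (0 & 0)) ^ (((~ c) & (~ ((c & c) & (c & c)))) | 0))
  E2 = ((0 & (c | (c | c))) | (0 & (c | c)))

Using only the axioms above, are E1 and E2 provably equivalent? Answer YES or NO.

NO

Every axiom is a valid identity, so a rewrite proof would force E1 and E2 to agree under every assignment.
At a=0, c=0: E1 = 1 but E2 = 0; they differ, so no derivation exists.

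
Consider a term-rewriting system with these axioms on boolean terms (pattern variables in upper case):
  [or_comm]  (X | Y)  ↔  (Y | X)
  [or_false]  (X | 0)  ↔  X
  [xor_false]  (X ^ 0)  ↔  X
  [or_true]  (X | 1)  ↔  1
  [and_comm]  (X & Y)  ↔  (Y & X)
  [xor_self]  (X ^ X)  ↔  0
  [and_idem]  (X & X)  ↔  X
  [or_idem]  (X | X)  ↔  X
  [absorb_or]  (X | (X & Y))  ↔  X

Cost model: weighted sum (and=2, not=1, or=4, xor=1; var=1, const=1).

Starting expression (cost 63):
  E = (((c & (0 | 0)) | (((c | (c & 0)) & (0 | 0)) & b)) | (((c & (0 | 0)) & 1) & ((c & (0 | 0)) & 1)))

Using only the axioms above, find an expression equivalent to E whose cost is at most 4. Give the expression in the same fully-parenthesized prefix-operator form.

(c & 0)   [cost 4]

(1) (c | (c & 0))  =[absorb_or →]=  c    ⊢ (((c & (0 | 0)) | ((c & (0 | 0)) & b)) | (((c & (0 | 0)) & 1) & ((c & (0 | 0)) & 1)))
(2) (((c & (0 | 0)) & 1) & ((c & (0 | 0)) & 1))  =[and_idem →]=  ((c & (0 | 0)) & 1)    ⊢ (((c & (0 | 0)) | ((c & (0 | 0)) & b)) | ((c & (0 | 0)) & 1))
(3) ((c & (0 | 0)) | ((c & (0 | 0)) & b))  =[absorb_or →]=  (c & (0 | 0))    ⊢ ((c & (0 | 0)) | ((c & (0 | 0)) & 1))
(4) ((c & (0 | 0)) | ((c & (0 | 0)) & 1))  =[absorb_or →]=  (c & (0 | 0))
(5) (0 | 0)  =[or_idem →]=  0    ⊢ cost 4, within 4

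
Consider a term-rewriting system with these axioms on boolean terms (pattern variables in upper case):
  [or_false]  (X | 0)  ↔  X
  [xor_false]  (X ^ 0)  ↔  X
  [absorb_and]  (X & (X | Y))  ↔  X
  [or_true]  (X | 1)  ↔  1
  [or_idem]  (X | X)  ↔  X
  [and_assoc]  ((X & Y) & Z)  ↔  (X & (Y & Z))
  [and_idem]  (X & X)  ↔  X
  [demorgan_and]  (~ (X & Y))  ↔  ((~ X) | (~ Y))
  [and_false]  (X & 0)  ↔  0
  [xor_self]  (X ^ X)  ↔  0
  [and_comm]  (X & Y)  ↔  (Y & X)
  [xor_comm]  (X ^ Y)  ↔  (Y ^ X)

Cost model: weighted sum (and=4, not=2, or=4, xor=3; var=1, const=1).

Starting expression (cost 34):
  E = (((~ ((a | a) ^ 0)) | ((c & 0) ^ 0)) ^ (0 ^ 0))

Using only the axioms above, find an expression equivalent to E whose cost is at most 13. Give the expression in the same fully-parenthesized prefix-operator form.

step 1: or_idem (→) rewrites (a | a) into a, now (((~ (a ^ 0)) | ((c & 0) ^ 0)) ^ (0 ^ 0))
step 2: xor_false (→) rewrites (a ^ 0) into a, now (((~ a) | ((c & 0) ^ 0)) ^ (0 ^ 0))
step 3: xor_false (→) rewrites (0 ^ 0) into 0, now (((~ a) | ((c & 0) ^ 0)) ^ 0)
step 4: xor_false (→) rewrites ((c & 0) ^ 0) into (c & 0), now (((~ a) | (c & 0)) ^ 0)
step 5: xor_false (→) rewrites (((~ a) | (c & 0)) ^ 0) into ((~ a) | (c & 0)), reaching cost 13 (bound 13)

((~ a) | (c & 0))   [cost 13]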